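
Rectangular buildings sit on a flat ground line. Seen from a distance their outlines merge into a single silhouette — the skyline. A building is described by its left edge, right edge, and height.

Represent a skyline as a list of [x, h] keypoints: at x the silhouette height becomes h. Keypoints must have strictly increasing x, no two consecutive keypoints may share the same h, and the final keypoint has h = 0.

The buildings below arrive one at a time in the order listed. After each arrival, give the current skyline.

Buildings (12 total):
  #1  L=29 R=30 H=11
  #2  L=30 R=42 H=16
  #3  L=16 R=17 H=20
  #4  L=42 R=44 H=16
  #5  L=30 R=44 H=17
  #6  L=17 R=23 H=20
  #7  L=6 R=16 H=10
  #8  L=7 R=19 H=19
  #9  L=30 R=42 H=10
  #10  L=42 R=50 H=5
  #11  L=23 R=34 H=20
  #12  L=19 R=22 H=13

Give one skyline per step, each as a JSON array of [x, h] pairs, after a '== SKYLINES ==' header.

== SKYLINES ==
[[29,11],[30,0]]
[[29,11],[30,16],[42,0]]
[[16,20],[17,0],[29,11],[30,16],[42,0]]
[[16,20],[17,0],[29,11],[30,16],[44,0]]
[[16,20],[17,0],[29,11],[30,17],[44,0]]
[[16,20],[23,0],[29,11],[30,17],[44,0]]
[[6,10],[16,20],[23,0],[29,11],[30,17],[44,0]]
[[6,10],[7,19],[16,20],[23,0],[29,11],[30,17],[44,0]]
[[6,10],[7,19],[16,20],[23,0],[29,11],[30,17],[44,0]]
[[6,10],[7,19],[16,20],[23,0],[29,11],[30,17],[44,5],[50,0]]
[[6,10],[7,19],[16,20],[34,17],[44,5],[50,0]]
[[6,10],[7,19],[16,20],[34,17],[44,5],[50,0]]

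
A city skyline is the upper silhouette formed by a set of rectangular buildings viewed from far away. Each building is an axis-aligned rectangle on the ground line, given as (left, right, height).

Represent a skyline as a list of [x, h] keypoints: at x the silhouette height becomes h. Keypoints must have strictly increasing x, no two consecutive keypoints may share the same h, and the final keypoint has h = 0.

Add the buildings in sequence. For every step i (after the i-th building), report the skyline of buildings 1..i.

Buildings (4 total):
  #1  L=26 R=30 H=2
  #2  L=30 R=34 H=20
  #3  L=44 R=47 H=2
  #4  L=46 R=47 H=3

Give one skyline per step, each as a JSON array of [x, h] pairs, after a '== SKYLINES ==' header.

== SKYLINES ==
[[26,2],[30,0]]
[[26,2],[30,20],[34,0]]
[[26,2],[30,20],[34,0],[44,2],[47,0]]
[[26,2],[30,20],[34,0],[44,2],[46,3],[47,0]]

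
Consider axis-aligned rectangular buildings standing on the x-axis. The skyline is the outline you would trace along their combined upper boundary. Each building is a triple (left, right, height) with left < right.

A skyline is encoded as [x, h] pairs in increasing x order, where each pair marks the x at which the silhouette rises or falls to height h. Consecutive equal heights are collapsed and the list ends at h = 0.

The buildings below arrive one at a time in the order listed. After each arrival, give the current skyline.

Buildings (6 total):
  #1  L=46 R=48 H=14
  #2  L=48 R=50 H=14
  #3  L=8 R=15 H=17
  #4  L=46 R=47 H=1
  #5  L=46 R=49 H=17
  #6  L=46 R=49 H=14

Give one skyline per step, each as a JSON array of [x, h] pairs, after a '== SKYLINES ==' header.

== SKYLINES ==
[[46,14],[48,0]]
[[46,14],[50,0]]
[[8,17],[15,0],[46,14],[50,0]]
[[8,17],[15,0],[46,14],[50,0]]
[[8,17],[15,0],[46,17],[49,14],[50,0]]
[[8,17],[15,0],[46,17],[49,14],[50,0]]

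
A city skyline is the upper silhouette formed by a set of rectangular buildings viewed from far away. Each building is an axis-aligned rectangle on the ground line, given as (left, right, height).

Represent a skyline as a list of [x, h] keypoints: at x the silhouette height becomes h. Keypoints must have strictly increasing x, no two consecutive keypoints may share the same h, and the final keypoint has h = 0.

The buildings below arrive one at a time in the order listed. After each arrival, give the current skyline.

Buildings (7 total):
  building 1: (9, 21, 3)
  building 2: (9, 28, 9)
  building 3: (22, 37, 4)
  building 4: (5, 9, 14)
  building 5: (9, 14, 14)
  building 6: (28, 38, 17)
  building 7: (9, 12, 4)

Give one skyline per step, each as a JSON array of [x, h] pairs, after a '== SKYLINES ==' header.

== SKYLINES ==
[[9,3],[21,0]]
[[9,9],[28,0]]
[[9,9],[28,4],[37,0]]
[[5,14],[9,9],[28,4],[37,0]]
[[5,14],[14,9],[28,4],[37,0]]
[[5,14],[14,9],[28,17],[38,0]]
[[5,14],[14,9],[28,17],[38,0]]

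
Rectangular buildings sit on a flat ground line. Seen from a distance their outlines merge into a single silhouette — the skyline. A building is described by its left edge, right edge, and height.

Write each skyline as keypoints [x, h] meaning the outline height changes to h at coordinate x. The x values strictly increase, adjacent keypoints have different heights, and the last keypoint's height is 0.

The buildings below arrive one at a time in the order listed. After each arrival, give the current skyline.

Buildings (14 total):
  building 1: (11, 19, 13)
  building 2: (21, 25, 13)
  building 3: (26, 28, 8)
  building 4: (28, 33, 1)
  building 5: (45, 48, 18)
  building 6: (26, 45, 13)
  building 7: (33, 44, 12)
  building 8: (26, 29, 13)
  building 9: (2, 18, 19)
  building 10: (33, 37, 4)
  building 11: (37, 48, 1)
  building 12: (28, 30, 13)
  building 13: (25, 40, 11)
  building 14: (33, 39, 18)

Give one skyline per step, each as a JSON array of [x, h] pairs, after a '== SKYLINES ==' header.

== SKYLINES ==
[[11,13],[19,0]]
[[11,13],[19,0],[21,13],[25,0]]
[[11,13],[19,0],[21,13],[25,0],[26,8],[28,0]]
[[11,13],[19,0],[21,13],[25,0],[26,8],[28,1],[33,0]]
[[11,13],[19,0],[21,13],[25,0],[26,8],[28,1],[33,0],[45,18],[48,0]]
[[11,13],[19,0],[21,13],[25,0],[26,13],[45,18],[48,0]]
[[11,13],[19,0],[21,13],[25,0],[26,13],[45,18],[48,0]]
[[11,13],[19,0],[21,13],[25,0],[26,13],[45,18],[48,0]]
[[2,19],[18,13],[19,0],[21,13],[25,0],[26,13],[45,18],[48,0]]
[[2,19],[18,13],[19,0],[21,13],[25,0],[26,13],[45,18],[48,0]]
[[2,19],[18,13],[19,0],[21,13],[25,0],[26,13],[45,18],[48,0]]
[[2,19],[18,13],[19,0],[21,13],[25,0],[26,13],[45,18],[48,0]]
[[2,19],[18,13],[19,0],[21,13],[25,11],[26,13],[45,18],[48,0]]
[[2,19],[18,13],[19,0],[21,13],[25,11],[26,13],[33,18],[39,13],[45,18],[48,0]]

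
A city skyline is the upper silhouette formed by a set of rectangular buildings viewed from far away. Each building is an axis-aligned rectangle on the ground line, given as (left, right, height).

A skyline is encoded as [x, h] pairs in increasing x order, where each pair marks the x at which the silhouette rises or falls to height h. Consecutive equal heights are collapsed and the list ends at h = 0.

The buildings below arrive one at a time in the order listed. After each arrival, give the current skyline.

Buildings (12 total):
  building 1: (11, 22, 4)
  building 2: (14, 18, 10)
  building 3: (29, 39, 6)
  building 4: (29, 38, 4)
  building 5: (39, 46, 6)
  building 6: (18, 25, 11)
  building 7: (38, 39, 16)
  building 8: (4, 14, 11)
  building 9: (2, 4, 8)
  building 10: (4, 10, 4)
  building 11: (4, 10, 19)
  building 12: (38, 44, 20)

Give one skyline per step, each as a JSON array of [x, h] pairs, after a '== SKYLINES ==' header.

== SKYLINES ==
[[11,4],[22,0]]
[[11,4],[14,10],[18,4],[22,0]]
[[11,4],[14,10],[18,4],[22,0],[29,6],[39,0]]
[[11,4],[14,10],[18,4],[22,0],[29,6],[39,0]]
[[11,4],[14,10],[18,4],[22,0],[29,6],[46,0]]
[[11,4],[14,10],[18,11],[25,0],[29,6],[46,0]]
[[11,4],[14,10],[18,11],[25,0],[29,6],[38,16],[39,6],[46,0]]
[[4,11],[14,10],[18,11],[25,0],[29,6],[38,16],[39,6],[46,0]]
[[2,8],[4,11],[14,10],[18,11],[25,0],[29,6],[38,16],[39,6],[46,0]]
[[2,8],[4,11],[14,10],[18,11],[25,0],[29,6],[38,16],[39,6],[46,0]]
[[2,8],[4,19],[10,11],[14,10],[18,11],[25,0],[29,6],[38,16],[39,6],[46,0]]
[[2,8],[4,19],[10,11],[14,10],[18,11],[25,0],[29,6],[38,20],[44,6],[46,0]]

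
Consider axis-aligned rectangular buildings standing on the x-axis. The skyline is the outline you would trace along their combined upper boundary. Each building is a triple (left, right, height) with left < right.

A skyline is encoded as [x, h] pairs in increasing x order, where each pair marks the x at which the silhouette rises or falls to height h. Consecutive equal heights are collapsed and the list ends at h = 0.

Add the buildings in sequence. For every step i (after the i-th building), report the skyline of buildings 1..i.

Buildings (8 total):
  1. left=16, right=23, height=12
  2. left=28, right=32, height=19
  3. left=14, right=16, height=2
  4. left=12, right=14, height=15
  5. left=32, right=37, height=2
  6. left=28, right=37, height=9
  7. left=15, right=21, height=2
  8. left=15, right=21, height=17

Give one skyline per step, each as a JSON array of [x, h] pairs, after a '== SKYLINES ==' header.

== SKYLINES ==
[[16,12],[23,0]]
[[16,12],[23,0],[28,19],[32,0]]
[[14,2],[16,12],[23,0],[28,19],[32,0]]
[[12,15],[14,2],[16,12],[23,0],[28,19],[32,0]]
[[12,15],[14,2],[16,12],[23,0],[28,19],[32,2],[37,0]]
[[12,15],[14,2],[16,12],[23,0],[28,19],[32,9],[37,0]]
[[12,15],[14,2],[16,12],[23,0],[28,19],[32,9],[37,0]]
[[12,15],[14,2],[15,17],[21,12],[23,0],[28,19],[32,9],[37,0]]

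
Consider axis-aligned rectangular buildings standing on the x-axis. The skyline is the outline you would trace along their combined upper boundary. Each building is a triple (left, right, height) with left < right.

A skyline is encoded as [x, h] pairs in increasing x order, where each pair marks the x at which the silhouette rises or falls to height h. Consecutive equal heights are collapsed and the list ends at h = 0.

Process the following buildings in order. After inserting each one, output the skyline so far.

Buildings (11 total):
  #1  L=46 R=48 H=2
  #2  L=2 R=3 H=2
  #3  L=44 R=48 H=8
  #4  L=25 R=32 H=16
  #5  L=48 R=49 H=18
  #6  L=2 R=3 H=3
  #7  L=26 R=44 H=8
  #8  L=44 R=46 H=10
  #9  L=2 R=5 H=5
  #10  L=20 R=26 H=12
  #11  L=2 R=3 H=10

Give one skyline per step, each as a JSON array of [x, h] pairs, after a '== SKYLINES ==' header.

== SKYLINES ==
[[46,2],[48,0]]
[[2,2],[3,0],[46,2],[48,0]]
[[2,2],[3,0],[44,8],[48,0]]
[[2,2],[3,0],[25,16],[32,0],[44,8],[48,0]]
[[2,2],[3,0],[25,16],[32,0],[44,8],[48,18],[49,0]]
[[2,3],[3,0],[25,16],[32,0],[44,8],[48,18],[49,0]]
[[2,3],[3,0],[25,16],[32,8],[48,18],[49,0]]
[[2,3],[3,0],[25,16],[32,8],[44,10],[46,8],[48,18],[49,0]]
[[2,5],[5,0],[25,16],[32,8],[44,10],[46,8],[48,18],[49,0]]
[[2,5],[5,0],[20,12],[25,16],[32,8],[44,10],[46,8],[48,18],[49,0]]
[[2,10],[3,5],[5,0],[20,12],[25,16],[32,8],[44,10],[46,8],[48,18],[49,0]]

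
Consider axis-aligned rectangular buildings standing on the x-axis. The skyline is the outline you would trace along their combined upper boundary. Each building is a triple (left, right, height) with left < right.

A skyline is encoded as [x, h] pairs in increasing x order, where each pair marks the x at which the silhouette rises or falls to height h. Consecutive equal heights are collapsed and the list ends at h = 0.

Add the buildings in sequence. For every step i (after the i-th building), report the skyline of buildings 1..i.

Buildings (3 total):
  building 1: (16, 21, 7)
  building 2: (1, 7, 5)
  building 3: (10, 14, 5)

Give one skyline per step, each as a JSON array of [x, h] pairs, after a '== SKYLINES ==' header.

== SKYLINES ==
[[16,7],[21,0]]
[[1,5],[7,0],[16,7],[21,0]]
[[1,5],[7,0],[10,5],[14,0],[16,7],[21,0]]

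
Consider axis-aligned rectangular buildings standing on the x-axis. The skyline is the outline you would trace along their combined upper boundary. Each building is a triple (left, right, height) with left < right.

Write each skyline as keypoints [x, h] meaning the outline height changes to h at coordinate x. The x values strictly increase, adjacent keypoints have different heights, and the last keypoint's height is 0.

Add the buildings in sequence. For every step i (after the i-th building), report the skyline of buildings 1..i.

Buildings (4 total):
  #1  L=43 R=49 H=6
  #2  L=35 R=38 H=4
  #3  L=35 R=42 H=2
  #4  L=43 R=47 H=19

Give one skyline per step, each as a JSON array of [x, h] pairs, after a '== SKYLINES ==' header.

== SKYLINES ==
[[43,6],[49,0]]
[[35,4],[38,0],[43,6],[49,0]]
[[35,4],[38,2],[42,0],[43,6],[49,0]]
[[35,4],[38,2],[42,0],[43,19],[47,6],[49,0]]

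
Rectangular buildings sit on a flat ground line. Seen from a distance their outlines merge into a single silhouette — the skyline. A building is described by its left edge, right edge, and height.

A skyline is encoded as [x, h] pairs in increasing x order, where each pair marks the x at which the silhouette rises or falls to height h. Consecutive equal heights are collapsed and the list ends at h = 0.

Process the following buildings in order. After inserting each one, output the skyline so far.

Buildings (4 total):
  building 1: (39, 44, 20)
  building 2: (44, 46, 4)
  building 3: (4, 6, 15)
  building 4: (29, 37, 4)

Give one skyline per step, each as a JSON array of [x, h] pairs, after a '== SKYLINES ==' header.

== SKYLINES ==
[[39,20],[44,0]]
[[39,20],[44,4],[46,0]]
[[4,15],[6,0],[39,20],[44,4],[46,0]]
[[4,15],[6,0],[29,4],[37,0],[39,20],[44,4],[46,0]]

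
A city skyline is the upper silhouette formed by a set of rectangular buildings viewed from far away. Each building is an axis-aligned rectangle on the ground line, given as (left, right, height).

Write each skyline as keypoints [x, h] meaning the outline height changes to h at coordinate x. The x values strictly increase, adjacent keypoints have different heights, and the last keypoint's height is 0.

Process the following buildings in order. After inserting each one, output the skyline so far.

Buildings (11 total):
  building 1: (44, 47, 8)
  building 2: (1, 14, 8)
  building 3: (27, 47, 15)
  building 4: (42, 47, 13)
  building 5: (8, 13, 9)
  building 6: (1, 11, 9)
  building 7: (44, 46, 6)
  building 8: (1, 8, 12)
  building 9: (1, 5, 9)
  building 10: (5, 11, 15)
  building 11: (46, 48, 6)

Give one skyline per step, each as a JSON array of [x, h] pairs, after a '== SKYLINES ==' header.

== SKYLINES ==
[[44,8],[47,0]]
[[1,8],[14,0],[44,8],[47,0]]
[[1,8],[14,0],[27,15],[47,0]]
[[1,8],[14,0],[27,15],[47,0]]
[[1,8],[8,9],[13,8],[14,0],[27,15],[47,0]]
[[1,9],[13,8],[14,0],[27,15],[47,0]]
[[1,9],[13,8],[14,0],[27,15],[47,0]]
[[1,12],[8,9],[13,8],[14,0],[27,15],[47,0]]
[[1,12],[8,9],[13,8],[14,0],[27,15],[47,0]]
[[1,12],[5,15],[11,9],[13,8],[14,0],[27,15],[47,0]]
[[1,12],[5,15],[11,9],[13,8],[14,0],[27,15],[47,6],[48,0]]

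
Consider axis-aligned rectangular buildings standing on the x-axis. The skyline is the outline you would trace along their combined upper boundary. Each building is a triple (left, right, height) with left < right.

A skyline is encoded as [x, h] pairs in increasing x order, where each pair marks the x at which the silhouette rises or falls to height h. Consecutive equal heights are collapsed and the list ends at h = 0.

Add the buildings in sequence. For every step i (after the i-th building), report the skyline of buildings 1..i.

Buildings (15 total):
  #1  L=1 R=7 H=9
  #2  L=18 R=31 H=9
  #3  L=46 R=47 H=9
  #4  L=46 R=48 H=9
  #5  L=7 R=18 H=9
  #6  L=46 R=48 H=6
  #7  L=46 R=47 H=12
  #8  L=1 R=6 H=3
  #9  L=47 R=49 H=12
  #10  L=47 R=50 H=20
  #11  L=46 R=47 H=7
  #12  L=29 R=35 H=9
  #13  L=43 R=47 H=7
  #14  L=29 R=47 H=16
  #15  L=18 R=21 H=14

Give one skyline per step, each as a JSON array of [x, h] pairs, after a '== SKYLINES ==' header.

== SKYLINES ==
[[1,9],[7,0]]
[[1,9],[7,0],[18,9],[31,0]]
[[1,9],[7,0],[18,9],[31,0],[46,9],[47,0]]
[[1,9],[7,0],[18,9],[31,0],[46,9],[48,0]]
[[1,9],[31,0],[46,9],[48,0]]
[[1,9],[31,0],[46,9],[48,0]]
[[1,9],[31,0],[46,12],[47,9],[48,0]]
[[1,9],[31,0],[46,12],[47,9],[48,0]]
[[1,9],[31,0],[46,12],[49,0]]
[[1,9],[31,0],[46,12],[47,20],[50,0]]
[[1,9],[31,0],[46,12],[47,20],[50,0]]
[[1,9],[35,0],[46,12],[47,20],[50,0]]
[[1,9],[35,0],[43,7],[46,12],[47,20],[50,0]]
[[1,9],[29,16],[47,20],[50,0]]
[[1,9],[18,14],[21,9],[29,16],[47,20],[50,0]]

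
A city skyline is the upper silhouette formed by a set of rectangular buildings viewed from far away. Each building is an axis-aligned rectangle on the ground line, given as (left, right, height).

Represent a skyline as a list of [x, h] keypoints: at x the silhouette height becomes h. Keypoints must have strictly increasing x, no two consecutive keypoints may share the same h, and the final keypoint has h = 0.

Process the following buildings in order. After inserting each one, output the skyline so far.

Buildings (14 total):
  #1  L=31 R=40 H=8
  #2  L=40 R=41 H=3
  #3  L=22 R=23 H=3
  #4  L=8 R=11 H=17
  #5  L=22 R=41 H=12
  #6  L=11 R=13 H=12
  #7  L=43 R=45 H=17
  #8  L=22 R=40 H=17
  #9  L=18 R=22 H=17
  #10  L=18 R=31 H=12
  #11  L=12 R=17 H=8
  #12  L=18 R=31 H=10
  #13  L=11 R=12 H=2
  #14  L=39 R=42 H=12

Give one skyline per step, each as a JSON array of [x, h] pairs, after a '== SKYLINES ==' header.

== SKYLINES ==
[[31,8],[40,0]]
[[31,8],[40,3],[41,0]]
[[22,3],[23,0],[31,8],[40,3],[41,0]]
[[8,17],[11,0],[22,3],[23,0],[31,8],[40,3],[41,0]]
[[8,17],[11,0],[22,12],[41,0]]
[[8,17],[11,12],[13,0],[22,12],[41,0]]
[[8,17],[11,12],[13,0],[22,12],[41,0],[43,17],[45,0]]
[[8,17],[11,12],[13,0],[22,17],[40,12],[41,0],[43,17],[45,0]]
[[8,17],[11,12],[13,0],[18,17],[40,12],[41,0],[43,17],[45,0]]
[[8,17],[11,12],[13,0],[18,17],[40,12],[41,0],[43,17],[45,0]]
[[8,17],[11,12],[13,8],[17,0],[18,17],[40,12],[41,0],[43,17],[45,0]]
[[8,17],[11,12],[13,8],[17,0],[18,17],[40,12],[41,0],[43,17],[45,0]]
[[8,17],[11,12],[13,8],[17,0],[18,17],[40,12],[41,0],[43,17],[45,0]]
[[8,17],[11,12],[13,8],[17,0],[18,17],[40,12],[42,0],[43,17],[45,0]]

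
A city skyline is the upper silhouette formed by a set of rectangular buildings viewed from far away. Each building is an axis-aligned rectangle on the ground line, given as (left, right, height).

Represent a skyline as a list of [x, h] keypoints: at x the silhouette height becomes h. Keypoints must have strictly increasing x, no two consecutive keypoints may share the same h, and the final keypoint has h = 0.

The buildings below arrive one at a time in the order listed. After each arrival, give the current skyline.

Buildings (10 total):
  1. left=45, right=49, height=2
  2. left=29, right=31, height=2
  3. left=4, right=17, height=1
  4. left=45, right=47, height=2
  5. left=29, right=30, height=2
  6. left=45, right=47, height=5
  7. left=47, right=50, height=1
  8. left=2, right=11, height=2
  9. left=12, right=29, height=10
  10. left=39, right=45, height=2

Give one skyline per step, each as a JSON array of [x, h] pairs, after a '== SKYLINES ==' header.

== SKYLINES ==
[[45,2],[49,0]]
[[29,2],[31,0],[45,2],[49,0]]
[[4,1],[17,0],[29,2],[31,0],[45,2],[49,0]]
[[4,1],[17,0],[29,2],[31,0],[45,2],[49,0]]
[[4,1],[17,0],[29,2],[31,0],[45,2],[49,0]]
[[4,1],[17,0],[29,2],[31,0],[45,5],[47,2],[49,0]]
[[4,1],[17,0],[29,2],[31,0],[45,5],[47,2],[49,1],[50,0]]
[[2,2],[11,1],[17,0],[29,2],[31,0],[45,5],[47,2],[49,1],[50,0]]
[[2,2],[11,1],[12,10],[29,2],[31,0],[45,5],[47,2],[49,1],[50,0]]
[[2,2],[11,1],[12,10],[29,2],[31,0],[39,2],[45,5],[47,2],[49,1],[50,0]]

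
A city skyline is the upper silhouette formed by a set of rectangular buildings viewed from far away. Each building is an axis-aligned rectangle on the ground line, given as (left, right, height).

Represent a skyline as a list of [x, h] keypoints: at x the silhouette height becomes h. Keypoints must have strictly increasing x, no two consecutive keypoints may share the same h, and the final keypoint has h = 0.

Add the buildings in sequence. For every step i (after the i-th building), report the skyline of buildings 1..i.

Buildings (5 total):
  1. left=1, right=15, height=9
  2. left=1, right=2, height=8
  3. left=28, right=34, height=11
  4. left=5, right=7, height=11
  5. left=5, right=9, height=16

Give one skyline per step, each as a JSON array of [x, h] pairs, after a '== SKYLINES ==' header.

== SKYLINES ==
[[1,9],[15,0]]
[[1,9],[15,0]]
[[1,9],[15,0],[28,11],[34,0]]
[[1,9],[5,11],[7,9],[15,0],[28,11],[34,0]]
[[1,9],[5,16],[9,9],[15,0],[28,11],[34,0]]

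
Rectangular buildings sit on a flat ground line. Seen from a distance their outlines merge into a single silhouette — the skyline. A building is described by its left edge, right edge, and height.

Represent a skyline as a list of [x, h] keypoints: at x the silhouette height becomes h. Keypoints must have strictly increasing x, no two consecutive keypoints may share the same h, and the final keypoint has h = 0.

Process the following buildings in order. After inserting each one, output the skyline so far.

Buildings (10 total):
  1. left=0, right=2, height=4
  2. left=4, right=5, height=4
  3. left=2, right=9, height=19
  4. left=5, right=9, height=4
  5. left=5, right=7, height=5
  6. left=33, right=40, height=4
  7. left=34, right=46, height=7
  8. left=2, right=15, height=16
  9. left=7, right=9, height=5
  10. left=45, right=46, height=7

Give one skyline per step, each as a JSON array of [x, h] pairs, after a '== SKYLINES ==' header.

== SKYLINES ==
[[0,4],[2,0]]
[[0,4],[2,0],[4,4],[5,0]]
[[0,4],[2,19],[9,0]]
[[0,4],[2,19],[9,0]]
[[0,4],[2,19],[9,0]]
[[0,4],[2,19],[9,0],[33,4],[40,0]]
[[0,4],[2,19],[9,0],[33,4],[34,7],[46,0]]
[[0,4],[2,19],[9,16],[15,0],[33,4],[34,7],[46,0]]
[[0,4],[2,19],[9,16],[15,0],[33,4],[34,7],[46,0]]
[[0,4],[2,19],[9,16],[15,0],[33,4],[34,7],[46,0]]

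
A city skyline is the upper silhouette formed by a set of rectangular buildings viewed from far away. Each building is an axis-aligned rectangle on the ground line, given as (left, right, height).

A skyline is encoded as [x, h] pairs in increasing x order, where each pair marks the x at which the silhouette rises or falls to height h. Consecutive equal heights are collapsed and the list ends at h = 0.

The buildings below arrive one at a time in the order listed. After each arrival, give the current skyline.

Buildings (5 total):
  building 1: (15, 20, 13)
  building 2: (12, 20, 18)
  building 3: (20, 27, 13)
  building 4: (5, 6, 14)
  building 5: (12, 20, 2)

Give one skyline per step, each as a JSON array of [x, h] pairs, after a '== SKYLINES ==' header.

== SKYLINES ==
[[15,13],[20,0]]
[[12,18],[20,0]]
[[12,18],[20,13],[27,0]]
[[5,14],[6,0],[12,18],[20,13],[27,0]]
[[5,14],[6,0],[12,18],[20,13],[27,0]]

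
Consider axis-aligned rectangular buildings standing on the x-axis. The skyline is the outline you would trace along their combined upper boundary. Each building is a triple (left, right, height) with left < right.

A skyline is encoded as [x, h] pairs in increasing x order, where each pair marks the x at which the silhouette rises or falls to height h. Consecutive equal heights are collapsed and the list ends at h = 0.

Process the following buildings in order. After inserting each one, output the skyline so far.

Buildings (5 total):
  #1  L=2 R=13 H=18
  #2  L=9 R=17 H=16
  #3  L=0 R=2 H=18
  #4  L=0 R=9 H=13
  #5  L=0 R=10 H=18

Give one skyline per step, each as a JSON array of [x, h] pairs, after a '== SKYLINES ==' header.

== SKYLINES ==
[[2,18],[13,0]]
[[2,18],[13,16],[17,0]]
[[0,18],[13,16],[17,0]]
[[0,18],[13,16],[17,0]]
[[0,18],[13,16],[17,0]]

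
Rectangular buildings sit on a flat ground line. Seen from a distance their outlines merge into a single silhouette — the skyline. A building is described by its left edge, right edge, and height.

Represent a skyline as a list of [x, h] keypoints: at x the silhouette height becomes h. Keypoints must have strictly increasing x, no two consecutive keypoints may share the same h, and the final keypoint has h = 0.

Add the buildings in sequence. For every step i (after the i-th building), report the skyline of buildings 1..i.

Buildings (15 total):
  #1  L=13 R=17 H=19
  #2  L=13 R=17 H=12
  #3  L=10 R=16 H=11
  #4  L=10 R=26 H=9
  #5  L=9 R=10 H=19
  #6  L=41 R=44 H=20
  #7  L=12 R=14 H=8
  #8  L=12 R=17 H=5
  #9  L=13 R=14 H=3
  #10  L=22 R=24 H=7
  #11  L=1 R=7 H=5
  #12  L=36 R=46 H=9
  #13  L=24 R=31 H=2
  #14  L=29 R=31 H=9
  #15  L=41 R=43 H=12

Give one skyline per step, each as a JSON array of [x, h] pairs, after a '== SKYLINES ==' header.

== SKYLINES ==
[[13,19],[17,0]]
[[13,19],[17,0]]
[[10,11],[13,19],[17,0]]
[[10,11],[13,19],[17,9],[26,0]]
[[9,19],[10,11],[13,19],[17,9],[26,0]]
[[9,19],[10,11],[13,19],[17,9],[26,0],[41,20],[44,0]]
[[9,19],[10,11],[13,19],[17,9],[26,0],[41,20],[44,0]]
[[9,19],[10,11],[13,19],[17,9],[26,0],[41,20],[44,0]]
[[9,19],[10,11],[13,19],[17,9],[26,0],[41,20],[44,0]]
[[9,19],[10,11],[13,19],[17,9],[26,0],[41,20],[44,0]]
[[1,5],[7,0],[9,19],[10,11],[13,19],[17,9],[26,0],[41,20],[44,0]]
[[1,5],[7,0],[9,19],[10,11],[13,19],[17,9],[26,0],[36,9],[41,20],[44,9],[46,0]]
[[1,5],[7,0],[9,19],[10,11],[13,19],[17,9],[26,2],[31,0],[36,9],[41,20],[44,9],[46,0]]
[[1,5],[7,0],[9,19],[10,11],[13,19],[17,9],[26,2],[29,9],[31,0],[36,9],[41,20],[44,9],[46,0]]
[[1,5],[7,0],[9,19],[10,11],[13,19],[17,9],[26,2],[29,9],[31,0],[36,9],[41,20],[44,9],[46,0]]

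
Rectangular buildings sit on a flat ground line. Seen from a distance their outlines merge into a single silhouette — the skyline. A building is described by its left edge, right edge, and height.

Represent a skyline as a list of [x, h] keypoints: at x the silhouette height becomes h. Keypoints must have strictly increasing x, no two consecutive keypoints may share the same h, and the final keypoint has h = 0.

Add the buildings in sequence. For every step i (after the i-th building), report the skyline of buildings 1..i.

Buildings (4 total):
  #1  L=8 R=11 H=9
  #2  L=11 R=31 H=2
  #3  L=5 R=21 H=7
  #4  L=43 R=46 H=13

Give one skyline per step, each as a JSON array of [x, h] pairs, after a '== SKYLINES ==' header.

== SKYLINES ==
[[8,9],[11,0]]
[[8,9],[11,2],[31,0]]
[[5,7],[8,9],[11,7],[21,2],[31,0]]
[[5,7],[8,9],[11,7],[21,2],[31,0],[43,13],[46,0]]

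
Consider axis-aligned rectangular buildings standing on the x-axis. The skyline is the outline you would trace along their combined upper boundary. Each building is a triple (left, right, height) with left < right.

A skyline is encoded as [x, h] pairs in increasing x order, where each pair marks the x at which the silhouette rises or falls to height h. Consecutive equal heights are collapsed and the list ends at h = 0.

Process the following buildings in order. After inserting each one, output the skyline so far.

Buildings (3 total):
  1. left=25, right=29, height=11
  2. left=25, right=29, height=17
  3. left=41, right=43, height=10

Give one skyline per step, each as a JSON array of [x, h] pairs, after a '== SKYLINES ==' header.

== SKYLINES ==
[[25,11],[29,0]]
[[25,17],[29,0]]
[[25,17],[29,0],[41,10],[43,0]]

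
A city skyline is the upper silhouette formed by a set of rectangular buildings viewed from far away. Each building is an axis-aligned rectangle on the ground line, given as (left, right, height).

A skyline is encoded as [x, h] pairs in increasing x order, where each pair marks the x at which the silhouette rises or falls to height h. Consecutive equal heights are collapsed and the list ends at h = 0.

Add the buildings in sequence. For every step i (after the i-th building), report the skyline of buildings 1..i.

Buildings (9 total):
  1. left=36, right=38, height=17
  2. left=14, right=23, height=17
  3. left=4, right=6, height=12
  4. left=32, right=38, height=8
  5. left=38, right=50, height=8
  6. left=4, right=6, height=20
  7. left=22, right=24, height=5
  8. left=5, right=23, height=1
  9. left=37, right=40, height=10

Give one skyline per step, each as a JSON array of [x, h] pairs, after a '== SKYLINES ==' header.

== SKYLINES ==
[[36,17],[38,0]]
[[14,17],[23,0],[36,17],[38,0]]
[[4,12],[6,0],[14,17],[23,0],[36,17],[38,0]]
[[4,12],[6,0],[14,17],[23,0],[32,8],[36,17],[38,0]]
[[4,12],[6,0],[14,17],[23,0],[32,8],[36,17],[38,8],[50,0]]
[[4,20],[6,0],[14,17],[23,0],[32,8],[36,17],[38,8],[50,0]]
[[4,20],[6,0],[14,17],[23,5],[24,0],[32,8],[36,17],[38,8],[50,0]]
[[4,20],[6,1],[14,17],[23,5],[24,0],[32,8],[36,17],[38,8],[50,0]]
[[4,20],[6,1],[14,17],[23,5],[24,0],[32,8],[36,17],[38,10],[40,8],[50,0]]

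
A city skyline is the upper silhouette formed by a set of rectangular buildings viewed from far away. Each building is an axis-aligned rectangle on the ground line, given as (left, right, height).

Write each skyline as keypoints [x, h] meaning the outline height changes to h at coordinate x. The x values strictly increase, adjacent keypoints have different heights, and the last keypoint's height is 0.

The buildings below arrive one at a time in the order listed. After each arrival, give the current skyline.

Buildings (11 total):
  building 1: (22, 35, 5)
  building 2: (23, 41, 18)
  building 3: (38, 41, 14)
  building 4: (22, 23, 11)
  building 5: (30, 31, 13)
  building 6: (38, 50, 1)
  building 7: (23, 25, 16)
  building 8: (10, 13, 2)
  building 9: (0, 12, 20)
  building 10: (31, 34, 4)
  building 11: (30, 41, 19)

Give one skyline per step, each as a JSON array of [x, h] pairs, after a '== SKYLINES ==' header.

== SKYLINES ==
[[22,5],[35,0]]
[[22,5],[23,18],[41,0]]
[[22,5],[23,18],[41,0]]
[[22,11],[23,18],[41,0]]
[[22,11],[23,18],[41,0]]
[[22,11],[23,18],[41,1],[50,0]]
[[22,11],[23,18],[41,1],[50,0]]
[[10,2],[13,0],[22,11],[23,18],[41,1],[50,0]]
[[0,20],[12,2],[13,0],[22,11],[23,18],[41,1],[50,0]]
[[0,20],[12,2],[13,0],[22,11],[23,18],[41,1],[50,0]]
[[0,20],[12,2],[13,0],[22,11],[23,18],[30,19],[41,1],[50,0]]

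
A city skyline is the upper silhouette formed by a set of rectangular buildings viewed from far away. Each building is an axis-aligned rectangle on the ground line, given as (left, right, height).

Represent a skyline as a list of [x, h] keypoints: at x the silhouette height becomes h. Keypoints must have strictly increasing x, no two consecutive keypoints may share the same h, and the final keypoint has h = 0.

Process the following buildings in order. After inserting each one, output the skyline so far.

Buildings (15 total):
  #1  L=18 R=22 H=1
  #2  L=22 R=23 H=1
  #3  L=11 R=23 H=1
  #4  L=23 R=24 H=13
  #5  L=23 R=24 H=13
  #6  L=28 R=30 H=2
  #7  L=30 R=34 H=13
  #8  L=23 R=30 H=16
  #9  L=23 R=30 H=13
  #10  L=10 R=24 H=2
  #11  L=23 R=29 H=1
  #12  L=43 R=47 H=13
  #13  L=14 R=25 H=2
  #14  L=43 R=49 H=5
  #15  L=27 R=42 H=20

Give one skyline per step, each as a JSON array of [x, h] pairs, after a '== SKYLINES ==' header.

== SKYLINES ==
[[18,1],[22,0]]
[[18,1],[23,0]]
[[11,1],[23,0]]
[[11,1],[23,13],[24,0]]
[[11,1],[23,13],[24,0]]
[[11,1],[23,13],[24,0],[28,2],[30,0]]
[[11,1],[23,13],[24,0],[28,2],[30,13],[34,0]]
[[11,1],[23,16],[30,13],[34,0]]
[[11,1],[23,16],[30,13],[34,0]]
[[10,2],[23,16],[30,13],[34,0]]
[[10,2],[23,16],[30,13],[34,0]]
[[10,2],[23,16],[30,13],[34,0],[43,13],[47,0]]
[[10,2],[23,16],[30,13],[34,0],[43,13],[47,0]]
[[10,2],[23,16],[30,13],[34,0],[43,13],[47,5],[49,0]]
[[10,2],[23,16],[27,20],[42,0],[43,13],[47,5],[49,0]]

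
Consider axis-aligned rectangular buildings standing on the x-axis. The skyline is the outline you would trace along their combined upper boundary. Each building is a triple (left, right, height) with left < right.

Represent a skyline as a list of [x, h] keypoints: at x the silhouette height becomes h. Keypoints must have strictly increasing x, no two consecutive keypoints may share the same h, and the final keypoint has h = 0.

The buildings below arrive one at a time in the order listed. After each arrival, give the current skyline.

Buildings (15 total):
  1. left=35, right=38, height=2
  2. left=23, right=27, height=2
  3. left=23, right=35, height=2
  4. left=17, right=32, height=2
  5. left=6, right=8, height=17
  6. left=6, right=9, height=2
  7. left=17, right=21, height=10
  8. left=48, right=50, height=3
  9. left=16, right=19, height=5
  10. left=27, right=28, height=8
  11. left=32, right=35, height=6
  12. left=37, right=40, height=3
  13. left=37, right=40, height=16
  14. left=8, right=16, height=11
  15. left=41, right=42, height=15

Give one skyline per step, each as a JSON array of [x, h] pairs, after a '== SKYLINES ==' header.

== SKYLINES ==
[[35,2],[38,0]]
[[23,2],[27,0],[35,2],[38,0]]
[[23,2],[38,0]]
[[17,2],[38,0]]
[[6,17],[8,0],[17,2],[38,0]]
[[6,17],[8,2],[9,0],[17,2],[38,0]]
[[6,17],[8,2],[9,0],[17,10],[21,2],[38,0]]
[[6,17],[8,2],[9,0],[17,10],[21,2],[38,0],[48,3],[50,0]]
[[6,17],[8,2],[9,0],[16,5],[17,10],[21,2],[38,0],[48,3],[50,0]]
[[6,17],[8,2],[9,0],[16,5],[17,10],[21,2],[27,8],[28,2],[38,0],[48,3],[50,0]]
[[6,17],[8,2],[9,0],[16,5],[17,10],[21,2],[27,8],[28,2],[32,6],[35,2],[38,0],[48,3],[50,0]]
[[6,17],[8,2],[9,0],[16,5],[17,10],[21,2],[27,8],[28,2],[32,6],[35,2],[37,3],[40,0],[48,3],[50,0]]
[[6,17],[8,2],[9,0],[16,5],[17,10],[21,2],[27,8],[28,2],[32,6],[35,2],[37,16],[40,0],[48,3],[50,0]]
[[6,17],[8,11],[16,5],[17,10],[21,2],[27,8],[28,2],[32,6],[35,2],[37,16],[40,0],[48,3],[50,0]]
[[6,17],[8,11],[16,5],[17,10],[21,2],[27,8],[28,2],[32,6],[35,2],[37,16],[40,0],[41,15],[42,0],[48,3],[50,0]]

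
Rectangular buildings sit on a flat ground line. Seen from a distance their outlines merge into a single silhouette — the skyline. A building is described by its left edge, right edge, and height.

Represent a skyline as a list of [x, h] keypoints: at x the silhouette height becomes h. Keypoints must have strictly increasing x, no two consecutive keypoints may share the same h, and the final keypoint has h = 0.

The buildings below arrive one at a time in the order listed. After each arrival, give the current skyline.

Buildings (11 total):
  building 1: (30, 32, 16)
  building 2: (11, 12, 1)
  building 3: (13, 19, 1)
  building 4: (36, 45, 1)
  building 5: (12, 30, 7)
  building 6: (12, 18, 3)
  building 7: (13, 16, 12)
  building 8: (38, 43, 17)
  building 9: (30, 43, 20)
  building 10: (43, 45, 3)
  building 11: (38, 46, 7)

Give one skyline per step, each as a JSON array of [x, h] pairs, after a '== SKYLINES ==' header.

== SKYLINES ==
[[30,16],[32,0]]
[[11,1],[12,0],[30,16],[32,0]]
[[11,1],[12,0],[13,1],[19,0],[30,16],[32,0]]
[[11,1],[12,0],[13,1],[19,0],[30,16],[32,0],[36,1],[45,0]]
[[11,1],[12,7],[30,16],[32,0],[36,1],[45,0]]
[[11,1],[12,7],[30,16],[32,0],[36,1],[45,0]]
[[11,1],[12,7],[13,12],[16,7],[30,16],[32,0],[36,1],[45,0]]
[[11,1],[12,7],[13,12],[16,7],[30,16],[32,0],[36,1],[38,17],[43,1],[45,0]]
[[11,1],[12,7],[13,12],[16,7],[30,20],[43,1],[45,0]]
[[11,1],[12,7],[13,12],[16,7],[30,20],[43,3],[45,0]]
[[11,1],[12,7],[13,12],[16,7],[30,20],[43,7],[46,0]]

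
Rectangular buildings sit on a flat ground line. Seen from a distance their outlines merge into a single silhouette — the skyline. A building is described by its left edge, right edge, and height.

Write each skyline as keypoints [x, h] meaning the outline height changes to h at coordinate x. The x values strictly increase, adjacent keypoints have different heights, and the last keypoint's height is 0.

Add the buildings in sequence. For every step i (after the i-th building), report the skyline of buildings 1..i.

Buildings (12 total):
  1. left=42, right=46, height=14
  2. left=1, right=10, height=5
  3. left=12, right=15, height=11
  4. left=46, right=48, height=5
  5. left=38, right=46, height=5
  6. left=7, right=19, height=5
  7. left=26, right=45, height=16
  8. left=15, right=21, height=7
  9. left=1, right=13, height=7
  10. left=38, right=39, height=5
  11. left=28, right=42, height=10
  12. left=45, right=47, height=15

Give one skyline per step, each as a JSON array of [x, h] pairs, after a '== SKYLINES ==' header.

== SKYLINES ==
[[42,14],[46,0]]
[[1,5],[10,0],[42,14],[46,0]]
[[1,5],[10,0],[12,11],[15,0],[42,14],[46,0]]
[[1,5],[10,0],[12,11],[15,0],[42,14],[46,5],[48,0]]
[[1,5],[10,0],[12,11],[15,0],[38,5],[42,14],[46,5],[48,0]]
[[1,5],[12,11],[15,5],[19,0],[38,5],[42,14],[46,5],[48,0]]
[[1,5],[12,11],[15,5],[19,0],[26,16],[45,14],[46,5],[48,0]]
[[1,5],[12,11],[15,7],[21,0],[26,16],[45,14],[46,5],[48,0]]
[[1,7],[12,11],[15,7],[21,0],[26,16],[45,14],[46,5],[48,0]]
[[1,7],[12,11],[15,7],[21,0],[26,16],[45,14],[46,5],[48,0]]
[[1,7],[12,11],[15,7],[21,0],[26,16],[45,14],[46,5],[48,0]]
[[1,7],[12,11],[15,7],[21,0],[26,16],[45,15],[47,5],[48,0]]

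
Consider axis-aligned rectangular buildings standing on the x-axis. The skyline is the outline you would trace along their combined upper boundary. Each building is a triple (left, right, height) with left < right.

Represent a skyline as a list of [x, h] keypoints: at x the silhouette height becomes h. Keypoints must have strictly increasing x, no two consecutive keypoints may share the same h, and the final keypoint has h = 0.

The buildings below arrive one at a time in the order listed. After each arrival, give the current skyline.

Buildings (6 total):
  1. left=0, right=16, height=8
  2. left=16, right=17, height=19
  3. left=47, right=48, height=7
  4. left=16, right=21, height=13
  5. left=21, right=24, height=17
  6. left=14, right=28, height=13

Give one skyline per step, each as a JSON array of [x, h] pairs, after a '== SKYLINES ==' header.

== SKYLINES ==
[[0,8],[16,0]]
[[0,8],[16,19],[17,0]]
[[0,8],[16,19],[17,0],[47,7],[48,0]]
[[0,8],[16,19],[17,13],[21,0],[47,7],[48,0]]
[[0,8],[16,19],[17,13],[21,17],[24,0],[47,7],[48,0]]
[[0,8],[14,13],[16,19],[17,13],[21,17],[24,13],[28,0],[47,7],[48,0]]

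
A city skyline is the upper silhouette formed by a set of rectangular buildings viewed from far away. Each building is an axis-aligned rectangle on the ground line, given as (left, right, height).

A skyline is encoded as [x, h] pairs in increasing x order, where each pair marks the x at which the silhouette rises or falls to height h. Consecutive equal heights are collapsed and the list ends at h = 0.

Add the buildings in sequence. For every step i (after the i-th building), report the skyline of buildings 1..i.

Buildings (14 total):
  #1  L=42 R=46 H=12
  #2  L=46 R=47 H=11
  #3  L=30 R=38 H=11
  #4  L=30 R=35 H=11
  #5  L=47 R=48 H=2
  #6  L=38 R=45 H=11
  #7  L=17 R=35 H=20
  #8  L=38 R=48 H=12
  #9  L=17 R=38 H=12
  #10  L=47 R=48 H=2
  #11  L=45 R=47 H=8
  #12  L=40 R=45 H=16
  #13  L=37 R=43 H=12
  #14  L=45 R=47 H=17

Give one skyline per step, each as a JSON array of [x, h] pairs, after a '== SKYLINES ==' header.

== SKYLINES ==
[[42,12],[46,0]]
[[42,12],[46,11],[47,0]]
[[30,11],[38,0],[42,12],[46,11],[47,0]]
[[30,11],[38,0],[42,12],[46,11],[47,0]]
[[30,11],[38,0],[42,12],[46,11],[47,2],[48,0]]
[[30,11],[42,12],[46,11],[47,2],[48,0]]
[[17,20],[35,11],[42,12],[46,11],[47,2],[48,0]]
[[17,20],[35,11],[38,12],[48,0]]
[[17,20],[35,12],[48,0]]
[[17,20],[35,12],[48,0]]
[[17,20],[35,12],[48,0]]
[[17,20],[35,12],[40,16],[45,12],[48,0]]
[[17,20],[35,12],[40,16],[45,12],[48,0]]
[[17,20],[35,12],[40,16],[45,17],[47,12],[48,0]]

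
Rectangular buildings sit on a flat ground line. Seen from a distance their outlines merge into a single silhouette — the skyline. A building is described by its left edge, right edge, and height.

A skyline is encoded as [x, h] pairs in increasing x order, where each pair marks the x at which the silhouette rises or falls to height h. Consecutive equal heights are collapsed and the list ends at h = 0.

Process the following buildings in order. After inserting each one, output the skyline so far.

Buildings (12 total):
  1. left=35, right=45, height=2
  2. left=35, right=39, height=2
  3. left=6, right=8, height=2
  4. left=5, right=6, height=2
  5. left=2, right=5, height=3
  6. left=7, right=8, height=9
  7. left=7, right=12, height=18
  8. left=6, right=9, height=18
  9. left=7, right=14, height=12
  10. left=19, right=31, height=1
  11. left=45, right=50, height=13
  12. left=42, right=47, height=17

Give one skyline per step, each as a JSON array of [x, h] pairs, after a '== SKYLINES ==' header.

== SKYLINES ==
[[35,2],[45,0]]
[[35,2],[45,0]]
[[6,2],[8,0],[35,2],[45,0]]
[[5,2],[8,0],[35,2],[45,0]]
[[2,3],[5,2],[8,0],[35,2],[45,0]]
[[2,3],[5,2],[7,9],[8,0],[35,2],[45,0]]
[[2,3],[5,2],[7,18],[12,0],[35,2],[45,0]]
[[2,3],[5,2],[6,18],[12,0],[35,2],[45,0]]
[[2,3],[5,2],[6,18],[12,12],[14,0],[35,2],[45,0]]
[[2,3],[5,2],[6,18],[12,12],[14,0],[19,1],[31,0],[35,2],[45,0]]
[[2,3],[5,2],[6,18],[12,12],[14,0],[19,1],[31,0],[35,2],[45,13],[50,0]]
[[2,3],[5,2],[6,18],[12,12],[14,0],[19,1],[31,0],[35,2],[42,17],[47,13],[50,0]]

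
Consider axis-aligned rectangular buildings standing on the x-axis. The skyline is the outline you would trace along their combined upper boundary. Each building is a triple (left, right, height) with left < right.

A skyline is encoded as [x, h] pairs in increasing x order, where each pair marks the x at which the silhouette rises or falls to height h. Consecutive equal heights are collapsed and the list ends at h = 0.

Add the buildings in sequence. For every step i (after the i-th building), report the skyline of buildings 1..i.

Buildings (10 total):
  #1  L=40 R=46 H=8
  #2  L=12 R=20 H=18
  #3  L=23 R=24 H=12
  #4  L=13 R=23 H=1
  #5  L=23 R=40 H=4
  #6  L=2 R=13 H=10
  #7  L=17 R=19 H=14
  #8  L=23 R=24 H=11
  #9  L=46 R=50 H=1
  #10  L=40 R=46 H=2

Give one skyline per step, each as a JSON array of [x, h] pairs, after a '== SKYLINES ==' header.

== SKYLINES ==
[[40,8],[46,0]]
[[12,18],[20,0],[40,8],[46,0]]
[[12,18],[20,0],[23,12],[24,0],[40,8],[46,0]]
[[12,18],[20,1],[23,12],[24,0],[40,8],[46,0]]
[[12,18],[20,1],[23,12],[24,4],[40,8],[46,0]]
[[2,10],[12,18],[20,1],[23,12],[24,4],[40,8],[46,0]]
[[2,10],[12,18],[20,1],[23,12],[24,4],[40,8],[46,0]]
[[2,10],[12,18],[20,1],[23,12],[24,4],[40,8],[46,0]]
[[2,10],[12,18],[20,1],[23,12],[24,4],[40,8],[46,1],[50,0]]
[[2,10],[12,18],[20,1],[23,12],[24,4],[40,8],[46,1],[50,0]]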